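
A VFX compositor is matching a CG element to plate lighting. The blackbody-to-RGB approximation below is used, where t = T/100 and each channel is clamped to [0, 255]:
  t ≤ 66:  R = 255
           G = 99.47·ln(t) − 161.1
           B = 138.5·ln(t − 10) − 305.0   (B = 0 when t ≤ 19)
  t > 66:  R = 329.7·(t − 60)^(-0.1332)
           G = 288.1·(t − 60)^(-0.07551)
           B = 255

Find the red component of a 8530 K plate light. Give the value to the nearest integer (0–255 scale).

t = 8530/100 = 85.3; the t > 66 branch applies.
R = 329.7·(85.3 − 60)^(-0.1332) = 329.7·25.3^(-0.1332) = 329.7·0.65029 = 214.399.
Rounded: 214.

214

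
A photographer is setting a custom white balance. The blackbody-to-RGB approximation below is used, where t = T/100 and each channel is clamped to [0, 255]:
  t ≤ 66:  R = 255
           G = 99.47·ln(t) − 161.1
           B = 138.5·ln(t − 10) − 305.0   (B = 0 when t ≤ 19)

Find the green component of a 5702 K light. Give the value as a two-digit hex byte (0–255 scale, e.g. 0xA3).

0xF1

t = 5702/100 = 57.02; the t ≤ 66 branch applies.
G = 99.47·ln 57.02 − 161.1 = 99.47·4.0434 − 161.1 = 241.097.
Rounded: 241; in hex, 0xF1.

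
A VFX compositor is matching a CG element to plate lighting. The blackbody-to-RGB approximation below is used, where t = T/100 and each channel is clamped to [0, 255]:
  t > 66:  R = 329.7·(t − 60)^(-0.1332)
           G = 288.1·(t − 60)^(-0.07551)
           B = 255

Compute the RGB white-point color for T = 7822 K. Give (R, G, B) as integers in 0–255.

t = 7822/100 = 78.22; the t > 66 branch applies.
R = 329.7·(78.22 − 60)^(-0.1332) = 329.7·18.22^(-0.1332) = 329.7·0.67935 = 223.982.
G = 288.1·(78.22 − 60)^(-0.07551) = 288.1·18.22^(-0.07551) = 288.1·0.80319 = 231.398.
B = 255 by definition for t > 66.
Rounded: (224, 231, 255).

(224, 231, 255)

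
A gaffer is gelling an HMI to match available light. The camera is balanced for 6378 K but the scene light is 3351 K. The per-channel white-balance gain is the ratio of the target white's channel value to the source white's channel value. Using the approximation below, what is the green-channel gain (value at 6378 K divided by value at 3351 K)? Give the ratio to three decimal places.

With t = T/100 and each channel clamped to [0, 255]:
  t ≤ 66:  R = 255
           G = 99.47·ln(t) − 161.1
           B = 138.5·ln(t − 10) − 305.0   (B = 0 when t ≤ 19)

At 3351 K (t = 33.51):
  G = 99.47·ln 33.51 − 161.1 = 99.47·3.5118 − 161.1 = 188.223.
At 6378 K (t = 63.78):
  G = 99.47·ln 63.78 − 161.1 = 99.47·4.1554 − 161.1 = 252.242.
Gain = 252.242 / 188.223 = 1.3401 → 1.340.

1.340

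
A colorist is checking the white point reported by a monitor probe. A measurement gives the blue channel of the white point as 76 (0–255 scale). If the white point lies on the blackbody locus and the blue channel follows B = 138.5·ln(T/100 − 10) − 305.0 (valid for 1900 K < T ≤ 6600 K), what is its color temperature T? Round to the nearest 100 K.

ln(t − 10) = (76 + 305.0) / 138.5 = 2.7509.
t − 10 = e^2.7509 = 15.657, so t = 25.657.
T = 100·t = 2566 K → 2600 K to the nearest 100 K.

2600 K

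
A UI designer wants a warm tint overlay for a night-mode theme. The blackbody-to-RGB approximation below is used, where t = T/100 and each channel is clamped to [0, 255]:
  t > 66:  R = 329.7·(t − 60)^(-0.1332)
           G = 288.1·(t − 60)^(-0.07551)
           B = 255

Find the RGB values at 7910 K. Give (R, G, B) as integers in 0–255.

(223, 231, 255)

t = 7910/100 = 79.1; the t > 66 branch applies.
R = 329.7·(79.1 − 60)^(-0.1332) = 329.7·19.1^(-0.1332) = 329.7·0.67510 = 222.580.
G = 288.1·(79.1 − 60)^(-0.07551) = 288.1·19.1^(-0.07551) = 288.1·0.80033 = 230.575.
B = 255 by definition for t > 66.
Rounded: (223, 231, 255).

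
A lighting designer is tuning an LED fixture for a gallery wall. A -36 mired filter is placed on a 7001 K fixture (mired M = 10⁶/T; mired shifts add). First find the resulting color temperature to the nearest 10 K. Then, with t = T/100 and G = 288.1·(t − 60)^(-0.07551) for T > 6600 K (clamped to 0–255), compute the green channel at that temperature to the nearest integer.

M_in = 10⁶/7001 = 142.84; M_out = 142.84 + (-36) = 106.84.
T_out = 10⁶/106.84 = 9360.1 K → 9360 K; t = 93.6.
G = 288.1·(93.6 − 60)^(-0.07551) = 288.1·33.6^(-0.07551) = 288.1·0.76691 = 220.948.
Rounded: 221.

221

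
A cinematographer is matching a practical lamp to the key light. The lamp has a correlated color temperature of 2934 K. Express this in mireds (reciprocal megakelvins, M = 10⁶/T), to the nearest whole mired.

341 mireds

M = 10⁶ / 2934 = 340.832 → 341 mireds.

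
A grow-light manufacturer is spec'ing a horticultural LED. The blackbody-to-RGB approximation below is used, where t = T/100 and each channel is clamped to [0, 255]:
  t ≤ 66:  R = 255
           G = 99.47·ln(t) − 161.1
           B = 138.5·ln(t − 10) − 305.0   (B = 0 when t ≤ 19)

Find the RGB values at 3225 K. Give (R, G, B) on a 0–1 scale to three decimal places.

t = 3225/100 = 32.25; the t ≤ 66 branch applies.
R = 255 by definition for t ≤ 66.
G = 99.47·ln 32.25 − 161.1 = 99.47·3.4735 − 161.1 = 184.411.
B = 138.5·ln(32.25 − 10) − 305.0 = 138.5·ln 22.25 − 305.0 = 138.5·3.1023 − 305.0 = 124.674.
Dividing each by 255: (1.0000, 0.7232, 0.4889) → (1.000, 0.723, 0.489).

(1.000, 0.723, 0.489)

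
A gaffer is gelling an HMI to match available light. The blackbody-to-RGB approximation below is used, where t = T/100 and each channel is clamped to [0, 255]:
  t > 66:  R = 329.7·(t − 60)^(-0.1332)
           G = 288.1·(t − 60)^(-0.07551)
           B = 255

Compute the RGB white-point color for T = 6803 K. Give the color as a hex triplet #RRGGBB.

#FAF6FF

t = 6803/100 = 68.03; the t > 66 branch applies.
R = 329.7·(68.03 − 60)^(-0.1332) = 329.7·8.03^(-0.1332) = 329.7·0.75769 = 249.811.
G = 288.1·(68.03 − 60)^(-0.07551) = 288.1·8.03^(-0.07551) = 288.1·0.85445 = 246.166.
B = 255 by definition for t > 66.
Rounded: (250, 246, 255).
In hex: #FAF6FF.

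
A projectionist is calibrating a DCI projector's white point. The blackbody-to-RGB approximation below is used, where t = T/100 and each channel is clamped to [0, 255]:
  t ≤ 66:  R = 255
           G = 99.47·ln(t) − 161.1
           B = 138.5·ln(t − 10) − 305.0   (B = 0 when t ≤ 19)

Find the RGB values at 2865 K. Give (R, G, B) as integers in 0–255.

t = 2865/100 = 28.65; the t ≤ 66 branch applies.
R = 255 by definition for t ≤ 66.
G = 99.47·ln 28.65 − 161.1 = 99.47·3.3552 − 161.1 = 172.637.
B = 138.5·ln(28.65 − 10) − 305.0 = 138.5·ln 18.65 − 305.0 = 138.5·2.9258 − 305.0 = 100.230.
Rounded: (255, 173, 100).

(255, 173, 100)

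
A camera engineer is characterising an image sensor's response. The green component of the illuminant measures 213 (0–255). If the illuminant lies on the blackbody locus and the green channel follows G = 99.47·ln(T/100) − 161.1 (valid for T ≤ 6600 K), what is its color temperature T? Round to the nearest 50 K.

4300 K

ln t = (213 + 161.1) / 99.47 = 3.7609.
t = e^3.7609 = 42.989.
T = 100·t = 4299 K → 4300 K to the nearest 50 K.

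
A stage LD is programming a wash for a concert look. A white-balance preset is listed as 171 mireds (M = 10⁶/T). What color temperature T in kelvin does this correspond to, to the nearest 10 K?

T = 10⁶ / 171 = 5847.95 K → 5850 K.

5850 K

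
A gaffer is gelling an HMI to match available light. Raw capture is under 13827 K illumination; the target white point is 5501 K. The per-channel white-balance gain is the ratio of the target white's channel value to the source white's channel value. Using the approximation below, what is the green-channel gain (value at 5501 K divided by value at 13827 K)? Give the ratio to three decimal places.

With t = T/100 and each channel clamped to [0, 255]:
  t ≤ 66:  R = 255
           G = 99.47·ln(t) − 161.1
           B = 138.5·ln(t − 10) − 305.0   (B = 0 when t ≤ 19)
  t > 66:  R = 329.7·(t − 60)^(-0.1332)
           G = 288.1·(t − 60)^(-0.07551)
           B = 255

At 13827 K (t = 138.27):
  G = 288.1·(138.27 − 60)^(-0.07551) = 288.1·78.27^(-0.07551) = 288.1·0.71947 = 207.280.
At 5501 K (t = 55.01):
  G = 99.47·ln 55.01 − 161.1 = 99.47·4.0075 − 161.1 = 237.528.
Gain = 237.528 / 207.280 = 1.1459 → 1.146.

1.146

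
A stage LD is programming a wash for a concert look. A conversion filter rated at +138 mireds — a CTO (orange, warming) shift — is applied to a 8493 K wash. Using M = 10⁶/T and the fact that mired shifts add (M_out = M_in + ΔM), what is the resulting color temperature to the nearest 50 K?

3900 K

M_in = 10⁶/8493 = 117.74 mireds.
M_out = 117.74 + (+138) = 255.74 mireds.
T_out = 10⁶/255.74 = 3910.2 K → 3900 K.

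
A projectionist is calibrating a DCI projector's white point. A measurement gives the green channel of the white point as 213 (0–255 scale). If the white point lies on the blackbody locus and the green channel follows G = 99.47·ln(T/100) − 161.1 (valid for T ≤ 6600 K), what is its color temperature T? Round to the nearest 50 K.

4300 K

ln t = (213 + 161.1) / 99.47 = 3.7609.
t = e^3.7609 = 42.989.
T = 100·t = 4299 K → 4300 K to the nearest 50 K.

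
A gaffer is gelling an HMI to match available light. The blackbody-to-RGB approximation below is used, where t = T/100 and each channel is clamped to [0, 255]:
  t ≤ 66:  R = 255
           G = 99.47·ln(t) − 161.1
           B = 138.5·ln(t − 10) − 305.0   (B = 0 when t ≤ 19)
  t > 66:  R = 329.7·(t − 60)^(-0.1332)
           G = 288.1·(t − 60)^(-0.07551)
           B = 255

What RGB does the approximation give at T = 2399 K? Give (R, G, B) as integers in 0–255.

(255, 155, 60)

t = 2399/100 = 23.99; the t ≤ 66 branch applies.
R = 255 by definition for t ≤ 66.
G = 99.47·ln 23.99 − 161.1 = 99.47·3.1776 − 161.1 = 154.980.
B = 138.5·ln(23.99 − 10) − 305.0 = 138.5·ln 13.99 − 305.0 = 138.5·2.6383 − 305.0 = 60.410.
Rounded: (255, 155, 60).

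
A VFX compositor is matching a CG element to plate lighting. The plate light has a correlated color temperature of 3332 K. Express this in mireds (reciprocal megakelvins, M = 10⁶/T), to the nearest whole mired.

M = 10⁶ / 3332 = 300.120 → 300 mireds.

300 mireds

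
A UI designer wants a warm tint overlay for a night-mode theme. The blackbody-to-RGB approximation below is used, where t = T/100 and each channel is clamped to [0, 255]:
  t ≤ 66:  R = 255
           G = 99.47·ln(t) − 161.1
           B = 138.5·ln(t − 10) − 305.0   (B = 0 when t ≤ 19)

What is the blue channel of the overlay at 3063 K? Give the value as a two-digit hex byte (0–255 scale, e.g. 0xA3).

t = 3063/100 = 30.63; the t ≤ 66 branch applies.
B = 138.5·ln(30.63 − 10) − 305.0 = 138.5·ln 20.63 − 305.0 = 138.5·3.0267 − 305.0 = 114.204.
Rounded: 114; in hex, 0x72.

0x72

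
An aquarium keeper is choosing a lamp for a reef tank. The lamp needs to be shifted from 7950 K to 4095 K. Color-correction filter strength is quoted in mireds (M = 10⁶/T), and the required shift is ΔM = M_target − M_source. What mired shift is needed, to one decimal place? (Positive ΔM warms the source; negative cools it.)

+118.4 mireds

M_source = 10⁶/7950 = 125.786; M_target = 10⁶/4095 = 244.200.
ΔM = 244.200 − 125.786 = 118.414 → +118.4 mireds, a warming shift.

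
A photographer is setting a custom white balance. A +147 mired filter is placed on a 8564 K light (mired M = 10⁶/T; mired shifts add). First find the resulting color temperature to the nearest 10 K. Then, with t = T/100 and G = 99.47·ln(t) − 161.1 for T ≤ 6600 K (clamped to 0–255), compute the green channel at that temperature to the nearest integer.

200

M_in = 10⁶/8564 = 116.77; M_out = 116.77 + (+147) = 263.77.
T_out = 10⁶/263.77 = 3791.2 K → 3790 K; t = 37.9.
G = 99.47·ln 37.9 − 161.1 = 99.47·3.6350 − 161.1 = 200.469.
Rounded: 200.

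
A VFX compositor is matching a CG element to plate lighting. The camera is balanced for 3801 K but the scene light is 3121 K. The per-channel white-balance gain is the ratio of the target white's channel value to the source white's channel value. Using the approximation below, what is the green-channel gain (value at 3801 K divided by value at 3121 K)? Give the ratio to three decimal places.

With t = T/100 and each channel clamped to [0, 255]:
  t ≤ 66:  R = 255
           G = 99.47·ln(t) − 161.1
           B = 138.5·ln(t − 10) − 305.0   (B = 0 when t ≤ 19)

At 3121 K (t = 31.21):
  G = 99.47·ln 31.21 − 161.1 = 99.47·3.4407 − 161.1 = 181.150.
At 3801 K (t = 38.01):
  G = 99.47·ln 38.01 − 161.1 = 99.47·3.6378 − 161.1 = 200.757.
Gain = 200.757 / 181.150 = 1.1082 → 1.108.

1.108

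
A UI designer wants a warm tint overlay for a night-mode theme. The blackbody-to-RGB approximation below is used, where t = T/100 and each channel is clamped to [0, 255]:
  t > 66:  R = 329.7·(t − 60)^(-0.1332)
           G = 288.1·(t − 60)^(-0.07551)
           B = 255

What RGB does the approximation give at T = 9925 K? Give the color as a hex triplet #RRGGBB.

t = 9925/100 = 99.25; the t > 66 branch applies.
R = 329.7·(99.25 − 60)^(-0.1332) = 329.7·39.25^(-0.1332) = 329.7·0.61334 = 202.218.
G = 288.1·(99.25 − 60)^(-0.07551) = 288.1·39.25^(-0.07551) = 288.1·0.75797 = 218.370.
B = 255 by definition for t > 66.
Rounded: (202, 218, 255).
In hex: #CADAFF.

#CADAFF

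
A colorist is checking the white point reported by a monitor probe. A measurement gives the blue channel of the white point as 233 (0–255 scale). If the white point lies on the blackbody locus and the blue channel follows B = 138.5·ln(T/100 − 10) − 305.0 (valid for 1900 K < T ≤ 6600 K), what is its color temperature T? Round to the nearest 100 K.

5900 K

ln(t − 10) = (233 + 305.0) / 138.5 = 3.8845.
t − 10 = e^3.8845 = 48.641, so t = 58.641.
T = 100·t = 5864 K → 5900 K to the nearest 100 K.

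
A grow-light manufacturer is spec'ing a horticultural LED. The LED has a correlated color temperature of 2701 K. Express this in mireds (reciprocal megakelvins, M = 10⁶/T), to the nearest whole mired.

M = 10⁶ / 2701 = 370.233 → 370 mireds.

370 mireds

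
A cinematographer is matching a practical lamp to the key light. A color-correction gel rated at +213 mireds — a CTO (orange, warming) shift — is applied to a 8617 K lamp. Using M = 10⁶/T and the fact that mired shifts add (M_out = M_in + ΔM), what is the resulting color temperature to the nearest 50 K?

M_in = 10⁶/8617 = 116.05 mireds.
M_out = 116.05 + (+213) = 329.05 mireds.
T_out = 10⁶/329.05 = 3039.1 K → 3050 K.

3050 K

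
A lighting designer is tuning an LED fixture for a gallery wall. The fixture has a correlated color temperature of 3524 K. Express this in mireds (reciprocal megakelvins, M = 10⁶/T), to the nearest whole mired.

284 mireds

M = 10⁶ / 3524 = 283.768 → 284 mireds.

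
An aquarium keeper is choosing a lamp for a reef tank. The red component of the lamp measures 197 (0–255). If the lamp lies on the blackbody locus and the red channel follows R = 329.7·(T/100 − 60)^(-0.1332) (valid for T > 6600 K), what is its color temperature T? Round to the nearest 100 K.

(t − 60)^(-0.1332) = 197/329.7 = 0.59751.
t − 60 = 0.59751^(1/-0.1332) = 0.59751^(-7.508) = 47.761, so t = 107.761.
T = 100·t = 10776 K → 10800 K to the nearest 100 K.

10800 K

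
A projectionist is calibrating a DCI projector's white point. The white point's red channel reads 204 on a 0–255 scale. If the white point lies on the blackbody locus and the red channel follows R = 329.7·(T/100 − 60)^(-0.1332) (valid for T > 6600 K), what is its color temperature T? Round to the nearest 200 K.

9600 K

(t − 60)^(-0.1332) = 204/329.7 = 0.61874.
t − 60 = 0.61874^(1/-0.1332) = 0.61874^(-7.508) = 36.748, so t = 96.748.
T = 100·t = 9675 K → 9600 K to the nearest 200 K.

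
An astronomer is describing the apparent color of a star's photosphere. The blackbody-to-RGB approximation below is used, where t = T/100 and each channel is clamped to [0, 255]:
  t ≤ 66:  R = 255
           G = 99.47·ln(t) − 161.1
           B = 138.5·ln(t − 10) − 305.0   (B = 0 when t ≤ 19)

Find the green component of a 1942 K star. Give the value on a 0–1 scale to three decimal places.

0.525

t = 1942/100 = 19.42; the t ≤ 66 branch applies.
G = 99.47·ln 19.42 − 161.1 = 99.47·2.9663 − 161.1 = 133.958.
On a 0–1 scale: 133.958/255 = 0.5253 → 0.525.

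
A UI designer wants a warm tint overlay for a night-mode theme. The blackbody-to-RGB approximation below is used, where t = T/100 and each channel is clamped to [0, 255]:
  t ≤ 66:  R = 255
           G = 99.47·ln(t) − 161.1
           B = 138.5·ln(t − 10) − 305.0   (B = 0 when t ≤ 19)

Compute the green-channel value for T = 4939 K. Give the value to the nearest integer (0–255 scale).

t = 4939/100 = 49.39; the t ≤ 66 branch applies.
G = 99.47·ln 49.39 − 161.1 = 99.47·3.8997 − 161.1 = 226.808.
Rounded: 227.

227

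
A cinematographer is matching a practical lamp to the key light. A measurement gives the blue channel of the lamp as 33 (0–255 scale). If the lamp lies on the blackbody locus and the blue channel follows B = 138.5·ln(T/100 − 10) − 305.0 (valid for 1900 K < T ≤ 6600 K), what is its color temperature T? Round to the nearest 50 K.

2150 K

ln(t − 10) = (33 + 305.0) / 138.5 = 2.4404.
t − 10 = e^2.4404 = 11.478, so t = 21.478.
T = 100·t = 2148 K → 2150 K to the nearest 50 K.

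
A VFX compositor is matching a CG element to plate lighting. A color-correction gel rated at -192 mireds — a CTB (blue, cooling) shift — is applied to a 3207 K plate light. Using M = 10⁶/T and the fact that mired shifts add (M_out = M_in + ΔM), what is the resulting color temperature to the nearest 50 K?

M_in = 10⁶/3207 = 311.82 mireds.
M_out = 311.82 + (-192) = 119.82 mireds.
T_out = 10⁶/119.82 = 8346.0 K → 8350 K.

8350 K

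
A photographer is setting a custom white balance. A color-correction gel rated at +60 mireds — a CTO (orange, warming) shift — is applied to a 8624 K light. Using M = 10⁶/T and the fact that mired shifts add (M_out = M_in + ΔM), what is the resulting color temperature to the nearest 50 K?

5700 K

M_in = 10⁶/8624 = 115.96 mireds.
M_out = 115.96 + (+60) = 175.96 mireds.
T_out = 10⁶/175.96 = 5683.3 K → 5700 K.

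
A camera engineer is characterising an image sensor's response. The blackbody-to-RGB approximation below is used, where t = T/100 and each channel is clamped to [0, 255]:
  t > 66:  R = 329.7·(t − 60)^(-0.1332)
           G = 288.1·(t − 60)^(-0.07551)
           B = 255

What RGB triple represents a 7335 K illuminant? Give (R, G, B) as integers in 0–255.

(233, 237, 255)

t = 7335/100 = 73.35; the t > 66 branch applies.
R = 329.7·(73.35 − 60)^(-0.1332) = 329.7·13.35^(-0.1332) = 329.7·0.70809 = 233.456.
G = 288.1·(73.35 − 60)^(-0.07551) = 288.1·13.35^(-0.07551) = 288.1·0.82227 = 236.896.
B = 255 by definition for t > 66.
Rounded: (233, 237, 255).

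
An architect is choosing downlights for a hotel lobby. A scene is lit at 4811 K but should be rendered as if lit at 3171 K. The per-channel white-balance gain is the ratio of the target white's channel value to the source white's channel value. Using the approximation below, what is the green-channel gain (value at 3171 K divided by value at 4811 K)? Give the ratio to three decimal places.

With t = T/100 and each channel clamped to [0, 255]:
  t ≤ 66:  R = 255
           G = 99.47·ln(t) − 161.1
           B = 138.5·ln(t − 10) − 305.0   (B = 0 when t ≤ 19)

0.815

At 4811 K (t = 48.11):
  G = 99.47·ln 48.11 − 161.1 = 99.47·3.8735 − 161.1 = 224.196.
At 3171 K (t = 31.71):
  G = 99.47·ln 31.71 − 161.1 = 99.47·3.4566 − 161.1 = 182.731.
Gain = 182.731 / 224.196 = 0.8151 → 0.815.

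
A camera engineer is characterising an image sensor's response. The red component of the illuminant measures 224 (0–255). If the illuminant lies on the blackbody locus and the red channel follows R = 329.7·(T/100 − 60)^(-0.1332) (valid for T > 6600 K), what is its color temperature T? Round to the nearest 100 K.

(t − 60)^(-0.1332) = 224/329.7 = 0.67941.
t − 60 = 0.67941^(1/-0.1332) = 0.67941^(-7.508) = 18.209, so t = 78.209.
T = 100·t = 7821 K → 7800 K to the nearest 100 K.

7800 K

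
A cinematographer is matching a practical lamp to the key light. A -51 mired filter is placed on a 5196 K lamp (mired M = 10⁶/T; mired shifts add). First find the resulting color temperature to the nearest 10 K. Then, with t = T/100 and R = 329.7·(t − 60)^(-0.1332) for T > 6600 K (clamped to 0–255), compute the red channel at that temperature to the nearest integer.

M_in = 10⁶/5196 = 192.46; M_out = 192.46 + (-51) = 141.46.
T_out = 10⁶/141.46 = 7069.3 K → 7070 K; t = 70.7.
R = 329.7·(70.7 − 60)^(-0.1332) = 329.7·10.7^(-0.1332) = 329.7·0.72927 = 240.439.
Rounded: 240.

240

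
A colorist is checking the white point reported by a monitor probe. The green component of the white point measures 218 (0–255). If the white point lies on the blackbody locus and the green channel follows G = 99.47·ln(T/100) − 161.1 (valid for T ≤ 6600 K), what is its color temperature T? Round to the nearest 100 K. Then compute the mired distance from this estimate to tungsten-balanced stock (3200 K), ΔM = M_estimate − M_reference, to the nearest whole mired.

-90 mireds

ln t = (218 + 161.1) / 99.47 = 3.8112.
t = e^3.8112 = 45.205.
T = 100·t = 4520 K → 4500 K to the nearest 100 K.
M_estimate = 10⁶/4500 = 222.22; M_reference = 10⁶/3200 = 312.50.
ΔM = 222.22 − 312.50 = -90.28 → -90 mireds.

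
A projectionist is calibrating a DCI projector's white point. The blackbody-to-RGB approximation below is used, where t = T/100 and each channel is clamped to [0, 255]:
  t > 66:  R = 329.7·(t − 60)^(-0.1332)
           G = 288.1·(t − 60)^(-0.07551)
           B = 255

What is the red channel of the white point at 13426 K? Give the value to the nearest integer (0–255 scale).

186

t = 13426/100 = 134.26; the t > 66 branch applies.
R = 329.7·(134.26 − 60)^(-0.1332) = 329.7·74.26^(-0.1332) = 329.7·0.56340 = 185.752.
Rounded: 186.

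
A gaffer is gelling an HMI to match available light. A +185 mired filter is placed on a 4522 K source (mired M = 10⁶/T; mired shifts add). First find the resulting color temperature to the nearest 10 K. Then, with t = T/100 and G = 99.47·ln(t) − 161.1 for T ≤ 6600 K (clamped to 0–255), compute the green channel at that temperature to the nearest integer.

M_in = 10⁶/4522 = 221.14; M_out = 221.14 + (+185) = 406.14.
T_out = 10⁶/406.14 = 2462.2 K → 2460 K; t = 24.6.
G = 99.47·ln 24.6 − 161.1 = 99.47·3.2027 − 161.1 = 157.477.
Rounded: 157.

157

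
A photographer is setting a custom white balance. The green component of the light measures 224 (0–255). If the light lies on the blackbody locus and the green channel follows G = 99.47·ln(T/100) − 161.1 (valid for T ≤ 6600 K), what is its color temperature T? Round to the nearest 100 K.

ln t = (224 + 161.1) / 99.47 = 3.8715.
t = e^3.8715 = 48.015.
T = 100·t = 4802 K → 4800 K to the nearest 100 K.

4800 K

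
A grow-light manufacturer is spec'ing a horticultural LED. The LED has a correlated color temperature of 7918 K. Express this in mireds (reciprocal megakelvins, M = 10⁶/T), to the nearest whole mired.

M = 10⁶ / 7918 = 126.295 → 126 mireds.

126 mireds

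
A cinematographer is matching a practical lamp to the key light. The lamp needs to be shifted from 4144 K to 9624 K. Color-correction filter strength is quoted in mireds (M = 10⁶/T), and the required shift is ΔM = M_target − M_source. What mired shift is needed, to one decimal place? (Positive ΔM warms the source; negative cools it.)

-137.4 mireds

M_source = 10⁶/4144 = 241.313; M_target = 10⁶/9624 = 103.907.
ΔM = 103.907 − 241.313 = -137.406 → -137.4 mireds, a cooling shift.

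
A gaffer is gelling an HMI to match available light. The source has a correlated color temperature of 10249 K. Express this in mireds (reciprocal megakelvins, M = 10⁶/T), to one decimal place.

97.6 mireds

M = 10⁶ / 10249 = 97.570 → 97.6 mireds.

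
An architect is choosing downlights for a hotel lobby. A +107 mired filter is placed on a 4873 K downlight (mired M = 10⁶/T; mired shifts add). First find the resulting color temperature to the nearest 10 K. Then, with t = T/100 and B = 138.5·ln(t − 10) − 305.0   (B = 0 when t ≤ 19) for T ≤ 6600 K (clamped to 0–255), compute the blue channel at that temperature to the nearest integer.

123

M_in = 10⁶/4873 = 205.21; M_out = 205.21 + (+107) = 312.21.
T_out = 10⁶/312.21 = 3202.9 K → 3200 K; t = 32.
B = 138.5·ln(32 − 10) − 305.0 = 138.5·ln 22 − 305.0 = 138.5·3.0910 − 305.0 = 123.109.
Rounded: 123.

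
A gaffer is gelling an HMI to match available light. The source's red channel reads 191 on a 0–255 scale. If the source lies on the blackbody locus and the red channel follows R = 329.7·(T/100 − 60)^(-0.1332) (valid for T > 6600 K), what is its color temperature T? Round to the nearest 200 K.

12000 K

(t − 60)^(-0.1332) = 191/329.7 = 0.57931.
t − 60 = 0.57931^(1/-0.1332) = 0.57931^(-7.508) = 60.245, so t = 120.245.
T = 100·t = 12025 K → 12000 K to the nearest 200 K.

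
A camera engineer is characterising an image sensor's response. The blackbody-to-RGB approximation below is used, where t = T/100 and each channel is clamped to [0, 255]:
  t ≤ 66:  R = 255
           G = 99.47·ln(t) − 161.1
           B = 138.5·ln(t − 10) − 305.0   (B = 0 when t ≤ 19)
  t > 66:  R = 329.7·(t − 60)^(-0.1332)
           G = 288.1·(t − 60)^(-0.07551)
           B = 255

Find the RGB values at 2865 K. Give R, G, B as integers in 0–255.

t = 2865/100 = 28.65; the t ≤ 66 branch applies.
R = 255 by definition for t ≤ 66.
G = 99.47·ln 28.65 − 161.1 = 99.47·3.3552 − 161.1 = 172.637.
B = 138.5·ln(28.65 − 10) − 305.0 = 138.5·ln 18.65 − 305.0 = 138.5·2.9258 − 305.0 = 100.230.
Rounded: (255, 173, 100).

R=255, G=173, B=100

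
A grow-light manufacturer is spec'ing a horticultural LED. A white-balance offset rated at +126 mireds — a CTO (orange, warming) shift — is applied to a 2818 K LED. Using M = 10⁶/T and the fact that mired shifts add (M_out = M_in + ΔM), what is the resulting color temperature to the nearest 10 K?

M_in = 10⁶/2818 = 354.86 mireds.
M_out = 354.86 + (+126) = 480.86 mireds.
T_out = 10⁶/480.86 = 2079.6 K → 2080 K.

2080 K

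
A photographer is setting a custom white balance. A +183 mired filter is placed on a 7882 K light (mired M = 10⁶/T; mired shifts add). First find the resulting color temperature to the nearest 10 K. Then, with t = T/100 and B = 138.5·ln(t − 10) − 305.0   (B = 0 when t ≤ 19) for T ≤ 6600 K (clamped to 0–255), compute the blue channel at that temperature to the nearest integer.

125

M_in = 10⁶/7882 = 126.87; M_out = 126.87 + (+183) = 309.87.
T_out = 10⁶/309.87 = 3227.1 K → 3230 K; t = 32.3.
B = 138.5·ln(32.3 − 10) − 305.0 = 138.5·ln 22.3 − 305.0 = 138.5·3.1046 − 305.0 = 124.985.
Rounded: 125.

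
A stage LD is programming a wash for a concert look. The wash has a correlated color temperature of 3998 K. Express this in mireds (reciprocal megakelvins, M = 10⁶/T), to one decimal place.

250.1 mireds

M = 10⁶ / 3998 = 250.125 → 250.1 mireds.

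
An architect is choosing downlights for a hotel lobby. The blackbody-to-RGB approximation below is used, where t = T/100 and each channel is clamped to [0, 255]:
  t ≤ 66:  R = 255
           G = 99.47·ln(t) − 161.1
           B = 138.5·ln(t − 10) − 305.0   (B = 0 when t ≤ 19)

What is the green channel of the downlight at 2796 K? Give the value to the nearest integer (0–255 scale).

t = 2796/100 = 27.96; the t ≤ 66 branch applies.
G = 99.47·ln 27.96 − 161.1 = 99.47·3.3308 − 161.1 = 170.212.
Rounded: 170.

170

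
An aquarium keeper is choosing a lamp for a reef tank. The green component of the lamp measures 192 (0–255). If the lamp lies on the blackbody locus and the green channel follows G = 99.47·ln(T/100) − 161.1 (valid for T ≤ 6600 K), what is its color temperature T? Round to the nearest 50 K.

ln t = (192 + 161.1) / 99.47 = 3.5498.
t = e^3.5498 = 34.807.
T = 100·t = 3481 K → 3500 K to the nearest 50 K.

3500 K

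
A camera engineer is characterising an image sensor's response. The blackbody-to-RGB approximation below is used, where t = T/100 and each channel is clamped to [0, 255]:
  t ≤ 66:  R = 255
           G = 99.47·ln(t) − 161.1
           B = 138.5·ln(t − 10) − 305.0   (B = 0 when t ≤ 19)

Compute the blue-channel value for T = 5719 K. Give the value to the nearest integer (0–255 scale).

229

t = 5719/100 = 57.19; the t ≤ 66 branch applies.
B = 138.5·ln(57.19 − 10) − 305.0 = 138.5·ln 47.19 − 305.0 = 138.5·3.8542 − 305.0 = 228.804.
Rounded: 229.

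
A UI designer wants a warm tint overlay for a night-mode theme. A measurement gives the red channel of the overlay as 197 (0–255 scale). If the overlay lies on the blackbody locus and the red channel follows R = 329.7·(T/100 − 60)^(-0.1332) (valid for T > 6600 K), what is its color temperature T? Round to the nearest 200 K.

10800 K

(t − 60)^(-0.1332) = 197/329.7 = 0.59751.
t − 60 = 0.59751^(1/-0.1332) = 0.59751^(-7.508) = 47.761, so t = 107.761.
T = 100·t = 10776 K → 10800 K to the nearest 200 K.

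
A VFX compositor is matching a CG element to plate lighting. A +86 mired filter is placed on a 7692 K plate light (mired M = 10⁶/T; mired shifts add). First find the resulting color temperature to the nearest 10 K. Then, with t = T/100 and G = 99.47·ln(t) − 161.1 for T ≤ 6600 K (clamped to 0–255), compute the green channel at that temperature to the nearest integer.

M_in = 10⁶/7692 = 130.01; M_out = 130.01 + (+86) = 216.01.
T_out = 10⁶/216.01 = 4629.5 K → 4630 K; t = 46.3.
G = 99.47·ln 46.3 − 161.1 = 99.47·3.8351 − 161.1 = 220.382.
Rounded: 220.

220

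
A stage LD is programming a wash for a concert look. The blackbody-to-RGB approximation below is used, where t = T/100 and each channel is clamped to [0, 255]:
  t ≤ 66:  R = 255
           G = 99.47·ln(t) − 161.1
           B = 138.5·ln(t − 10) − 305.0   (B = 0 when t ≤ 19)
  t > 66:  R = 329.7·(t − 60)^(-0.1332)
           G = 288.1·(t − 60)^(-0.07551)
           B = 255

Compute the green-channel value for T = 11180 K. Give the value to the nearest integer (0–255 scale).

214

t = 11180/100 = 111.8; the t > 66 branch applies.
G = 288.1·(111.8 − 60)^(-0.07551) = 288.1·51.8^(-0.07551) = 288.1·0.74225 = 213.843.
Rounded: 214.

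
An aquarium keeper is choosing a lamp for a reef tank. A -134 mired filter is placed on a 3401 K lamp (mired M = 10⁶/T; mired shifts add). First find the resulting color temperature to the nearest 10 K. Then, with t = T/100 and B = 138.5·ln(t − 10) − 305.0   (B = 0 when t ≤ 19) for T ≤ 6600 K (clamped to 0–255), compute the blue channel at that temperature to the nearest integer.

M_in = 10⁶/3401 = 294.03; M_out = 294.03 + (-134) = 160.03.
T_out = 10⁶/160.03 = 6248.8 K → 6250 K; t = 62.5.
B = 138.5·ln(62.5 − 10) − 305.0 = 138.5·ln 52.5 − 305.0 = 138.5·3.9608 − 305.0 = 243.573.
Rounded: 244.

244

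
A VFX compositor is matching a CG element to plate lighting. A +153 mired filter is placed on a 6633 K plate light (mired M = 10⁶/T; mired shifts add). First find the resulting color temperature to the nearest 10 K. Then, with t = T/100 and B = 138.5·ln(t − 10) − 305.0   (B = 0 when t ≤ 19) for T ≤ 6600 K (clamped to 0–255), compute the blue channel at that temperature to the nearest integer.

129

M_in = 10⁶/6633 = 150.76; M_out = 150.76 + (+153) = 303.76.
T_out = 10⁶/303.76 = 3292.1 K → 3290 K; t = 32.9.
B = 138.5·ln(32.9 − 10) − 305.0 = 138.5·ln 22.9 − 305.0 = 138.5·3.1311 − 305.0 = 128.662.
Rounded: 129.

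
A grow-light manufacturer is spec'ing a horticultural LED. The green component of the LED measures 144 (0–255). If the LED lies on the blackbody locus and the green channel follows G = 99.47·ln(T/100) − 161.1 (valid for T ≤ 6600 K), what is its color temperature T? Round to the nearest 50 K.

2150 K

ln t = (144 + 161.1) / 99.47 = 3.0673.
t = e^3.0673 = 21.483.
T = 100·t = 2148 K → 2150 K to the nearest 50 K.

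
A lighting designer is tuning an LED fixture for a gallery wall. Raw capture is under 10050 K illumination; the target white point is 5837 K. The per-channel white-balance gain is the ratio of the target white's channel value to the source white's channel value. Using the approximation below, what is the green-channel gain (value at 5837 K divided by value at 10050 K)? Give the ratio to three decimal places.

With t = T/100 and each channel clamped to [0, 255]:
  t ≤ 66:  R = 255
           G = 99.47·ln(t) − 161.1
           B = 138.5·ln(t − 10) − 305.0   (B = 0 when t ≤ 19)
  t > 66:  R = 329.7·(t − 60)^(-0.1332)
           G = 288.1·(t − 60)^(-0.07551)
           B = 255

1.117

At 10050 K (t = 100.5):
  G = 288.1·(100.5 − 60)^(-0.07551) = 288.1·40.5^(-0.07551) = 288.1·0.75617 = 217.853.
At 5837 K (t = 58.37):
  G = 99.47·ln 58.37 − 161.1 = 99.47·4.0668 − 161.1 = 243.425.
Gain = 243.425 / 217.853 = 1.1174 → 1.117.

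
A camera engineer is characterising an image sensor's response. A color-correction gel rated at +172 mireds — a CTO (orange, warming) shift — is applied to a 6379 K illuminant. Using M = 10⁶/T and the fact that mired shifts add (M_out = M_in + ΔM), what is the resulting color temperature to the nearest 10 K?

M_in = 10⁶/6379 = 156.76 mireds.
M_out = 156.76 + (+172) = 328.76 mireds.
T_out = 10⁶/328.76 = 3041.7 K → 3040 K.

3040 K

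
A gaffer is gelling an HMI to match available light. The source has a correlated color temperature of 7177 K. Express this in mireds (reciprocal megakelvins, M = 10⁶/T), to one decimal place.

M = 10⁶ / 7177 = 139.334 → 139.3 mireds.

139.3 mireds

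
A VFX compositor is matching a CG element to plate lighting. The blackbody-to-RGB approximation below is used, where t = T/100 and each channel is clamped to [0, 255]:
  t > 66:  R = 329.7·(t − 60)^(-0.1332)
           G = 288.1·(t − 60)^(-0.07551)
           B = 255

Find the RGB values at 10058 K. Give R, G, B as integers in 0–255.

t = 10058/100 = 100.58; the t > 66 branch applies.
R = 329.7·(100.58 − 60)^(-0.1332) = 329.7·40.58^(-0.1332) = 329.7·0.61062 = 201.322.
G = 288.1·(100.58 − 60)^(-0.07551) = 288.1·40.58^(-0.07551) = 288.1·0.75606 = 217.821.
B = 255 by definition for t > 66.
Rounded: (201, 218, 255).

R=201, G=218, B=255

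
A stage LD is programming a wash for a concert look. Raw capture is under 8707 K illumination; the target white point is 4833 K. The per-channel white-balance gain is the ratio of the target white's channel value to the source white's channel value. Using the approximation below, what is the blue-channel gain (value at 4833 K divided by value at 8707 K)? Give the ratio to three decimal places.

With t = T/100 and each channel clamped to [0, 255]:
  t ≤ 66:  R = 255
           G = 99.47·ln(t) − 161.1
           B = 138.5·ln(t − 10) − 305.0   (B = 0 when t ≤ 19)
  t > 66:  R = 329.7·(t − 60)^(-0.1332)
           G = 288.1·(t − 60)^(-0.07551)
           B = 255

At 8707 K (t = 87.07):
  B = 255 by definition for t > 66.
At 4833 K (t = 48.33):
  B = 138.5·ln(48.33 − 10) − 305.0 = 138.5·ln 38.33 − 305.0 = 138.5·3.6462 − 305.0 = 200.003.
Gain = 200.003 / 255.000 = 0.7843 → 0.784.

0.784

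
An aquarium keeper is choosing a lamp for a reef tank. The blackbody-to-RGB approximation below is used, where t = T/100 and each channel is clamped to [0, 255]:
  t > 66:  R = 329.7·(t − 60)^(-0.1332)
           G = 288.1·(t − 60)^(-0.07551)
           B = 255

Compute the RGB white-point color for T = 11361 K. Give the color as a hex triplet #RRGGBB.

t = 11361/100 = 113.61; the t > 66 branch applies.
R = 329.7·(113.61 − 60)^(-0.1332) = 329.7·53.61^(-0.1332) = 329.7·0.58839 = 193.992.
G = 288.1·(113.61 − 60)^(-0.07551) = 288.1·53.61^(-0.07551) = 288.1·0.74033 = 213.289.
B = 255 by definition for t > 66.
Rounded: (194, 213, 255).
In hex: #C2D5FF.

#C2D5FF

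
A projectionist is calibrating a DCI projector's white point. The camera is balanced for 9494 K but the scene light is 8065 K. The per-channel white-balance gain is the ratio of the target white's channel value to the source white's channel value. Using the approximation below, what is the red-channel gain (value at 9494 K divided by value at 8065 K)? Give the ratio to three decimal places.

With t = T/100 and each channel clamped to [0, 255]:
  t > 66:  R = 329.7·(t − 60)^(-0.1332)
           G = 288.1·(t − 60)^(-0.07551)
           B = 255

0.932

At 8065 K (t = 80.65):
  R = 329.7·(80.65 − 60)^(-0.1332) = 329.7·20.65^(-0.1332) = 329.7·0.66812 = 220.278.
At 9494 K (t = 94.94):
  R = 329.7·(94.94 − 60)^(-0.1332) = 329.7·34.94^(-0.1332) = 329.7·0.62292 = 205.375.
Gain = 205.375 / 220.278 = 0.9323 → 0.932.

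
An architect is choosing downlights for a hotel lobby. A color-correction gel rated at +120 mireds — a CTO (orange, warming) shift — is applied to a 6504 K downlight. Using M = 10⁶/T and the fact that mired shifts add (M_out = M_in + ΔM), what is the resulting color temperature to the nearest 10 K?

M_in = 10⁶/6504 = 153.75 mireds.
M_out = 153.75 + (+120) = 273.75 mireds.
T_out = 10⁶/273.75 = 3652.9 K → 3650 K.

3650 K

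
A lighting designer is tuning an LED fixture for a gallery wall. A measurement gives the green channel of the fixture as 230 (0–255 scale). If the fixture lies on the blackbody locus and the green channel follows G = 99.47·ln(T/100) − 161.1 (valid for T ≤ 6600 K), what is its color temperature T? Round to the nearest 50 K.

ln t = (230 + 161.1) / 99.47 = 3.9318.
t = e^3.9318 = 51.001.
T = 100·t = 5100 K → 5100 K to the nearest 50 K.

5100 K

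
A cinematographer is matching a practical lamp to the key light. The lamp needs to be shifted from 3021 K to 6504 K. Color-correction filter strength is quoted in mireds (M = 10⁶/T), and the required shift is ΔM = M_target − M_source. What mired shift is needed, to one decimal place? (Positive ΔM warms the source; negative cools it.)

-177.3 mireds

M_source = 10⁶/3021 = 331.016; M_target = 10⁶/6504 = 153.752.
ΔM = 153.752 − 331.016 = -177.265 → -177.3 mireds, a cooling shift.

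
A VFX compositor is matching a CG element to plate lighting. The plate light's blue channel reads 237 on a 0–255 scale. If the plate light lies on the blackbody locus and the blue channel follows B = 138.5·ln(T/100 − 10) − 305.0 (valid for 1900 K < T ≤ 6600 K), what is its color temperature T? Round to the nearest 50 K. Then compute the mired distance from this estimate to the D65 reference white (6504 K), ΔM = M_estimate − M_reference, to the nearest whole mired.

+13 mireds

ln(t − 10) = (237 + 305.0) / 138.5 = 3.9134.
t − 10 = e^3.9134 = 50.067, so t = 60.067.
T = 100·t = 6007 K → 6000 K to the nearest 50 K.
M_estimate = 10⁶/6000 = 166.67; M_reference = 10⁶/6504 = 153.75.
ΔM = 166.67 − 153.75 = 12.92 → +13 mireds.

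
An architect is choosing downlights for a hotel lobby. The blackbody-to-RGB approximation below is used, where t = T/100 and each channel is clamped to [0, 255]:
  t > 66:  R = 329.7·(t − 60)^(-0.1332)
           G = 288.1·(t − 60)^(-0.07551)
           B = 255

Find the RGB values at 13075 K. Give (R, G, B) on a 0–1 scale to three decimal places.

(0.733, 0.819, 1.000)

t = 13075/100 = 130.75; the t > 66 branch applies.
R = 329.7·(130.75 − 60)^(-0.1332) = 329.7·70.75^(-0.1332) = 329.7·0.56704 = 186.954.
G = 288.1·(130.75 − 60)^(-0.07551) = 288.1·70.75^(-0.07551) = 288.1·0.72498 = 208.867.
B = 255 by definition for t > 66.
Dividing each by 255: (0.7332, 0.8191, 1.0000) → (0.733, 0.819, 1.000).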